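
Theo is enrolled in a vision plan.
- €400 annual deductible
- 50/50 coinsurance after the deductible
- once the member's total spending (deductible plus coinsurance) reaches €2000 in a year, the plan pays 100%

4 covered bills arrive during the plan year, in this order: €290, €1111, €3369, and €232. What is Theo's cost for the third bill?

€1099.50

Claim 1 (€290): entire amount goes to the deductible. Member owes €290 (running OOP €290).
Claim 2 (€1111): deductible takes €110, €1001 remains; member's 50% is €500.50. Member owes €610.50 (running OOP €900.50).
Claim 3 (€3369): 50% coinsurance on €3369 = €1684.50. Adding that to €900.50 gives €2585, past the €2000 cap; member pays only €2000 − €900.50 = €1099.50.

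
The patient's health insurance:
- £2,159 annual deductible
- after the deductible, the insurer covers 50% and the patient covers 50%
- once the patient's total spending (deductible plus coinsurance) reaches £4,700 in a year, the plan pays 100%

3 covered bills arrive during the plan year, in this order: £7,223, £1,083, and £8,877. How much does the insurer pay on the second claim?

£1,074

Claim 1 (£7,223): deductible takes £2,159, £5,064 remains; 50% of £5,064 = £2,532. Patient owes £4,691 (running OOP £4,691). Plan pays £7,223 − £4,691 = £2,532.
Claim 2 (£1,083): deductible met; 50% of £1,083 = £541.50. That would push OOP to £5,232.50, over the £4,700 cap, so patient pays £4,700 − £4,691 = £9. Plan pays £1,083 − £9 = £1,074.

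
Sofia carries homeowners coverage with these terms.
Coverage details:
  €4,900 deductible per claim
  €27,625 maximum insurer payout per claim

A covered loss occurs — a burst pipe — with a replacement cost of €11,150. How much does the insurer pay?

Less the €4,900 deductible: €11,150 − €4,900 = €6,250.
€6,250 ≤ €27,625, so the limit doesn't bind; insurer pays €6,250.

€6,250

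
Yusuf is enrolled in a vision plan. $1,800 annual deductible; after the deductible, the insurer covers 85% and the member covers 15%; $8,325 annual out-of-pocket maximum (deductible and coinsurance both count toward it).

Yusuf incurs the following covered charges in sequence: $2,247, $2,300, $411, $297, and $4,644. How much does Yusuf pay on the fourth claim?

Claim 1 ($2,247): deductible takes $1,800, $447 remains; coinsurance $447 × 15% = $67.05. Member pays $1,867.05; OOP now $1,867.05.
Claim 2 ($2,300): deductible already satisfied, so member's share is 15% × $2,300 = $345. Member pays $345; OOP now $2,212.05.
Claim 3 ($411): deductible already satisfied, so member's share is 15% × $411 = $61.65. Member owes $61.65 (running OOP $2,273.70).
Claim 4 ($297): 15% coinsurance on $297 = $44.55. Cost to member: $44.55. OOP to date $2,318.25.

$44.55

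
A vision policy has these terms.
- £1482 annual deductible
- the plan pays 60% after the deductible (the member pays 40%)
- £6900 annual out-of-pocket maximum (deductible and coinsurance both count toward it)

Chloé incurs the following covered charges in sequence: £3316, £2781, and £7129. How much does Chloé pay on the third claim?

£2851.60

Claim 1 — £3316: £1482 to deductible, leaving £1834; coinsurance £1834 × 40% = £733.60. Member owes £2215.60 (running OOP £2215.60).
Claim 2 — £2781: deductible met; 40% of £2781 = £1112.40. Member owes £1112.40 (running OOP £3328).
Claim 3 — £7129: deductible already satisfied, so member's share is 40% × £7129 = £2851.60. Member owes £2851.60 (running OOP £6179.60).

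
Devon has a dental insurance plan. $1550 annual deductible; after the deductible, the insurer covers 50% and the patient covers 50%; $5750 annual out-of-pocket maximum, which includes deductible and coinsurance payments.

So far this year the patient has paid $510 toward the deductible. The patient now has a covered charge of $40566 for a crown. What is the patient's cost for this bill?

$5240

Deductible still to meet: $1550 − $510 = $1040.
The remaining $39526 (= $40566 − $1040) moves to coinsurance.
Patient's 50% share of $39526 is $19763.
Patient responsibility before any cap: $1040 + $19763 = $20803.
Year-to-date out-of-pocket would reach $510 + $20803 = $21313, above the $5750 maximum, so the patient pays only $5750 − $510 = $5240.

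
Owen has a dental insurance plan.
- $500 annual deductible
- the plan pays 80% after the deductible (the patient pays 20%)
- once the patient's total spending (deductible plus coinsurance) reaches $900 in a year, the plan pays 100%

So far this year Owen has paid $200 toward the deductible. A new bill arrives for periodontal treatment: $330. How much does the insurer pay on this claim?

$24

$200 of the $500 deductible is already met, leaving $300.
That leaves $330 − $300 = $30 for coinsurance.
Patient's 20% share of $30 is $6.
That puts the patient's cost at $300 + $6 = $306 before any cap.
Year-to-date out-of-pocket becomes $200 + $306 = $506, still under the $900 maximum, so no cap applies.
The insurer covers the remainder: $330 − $306 = $24.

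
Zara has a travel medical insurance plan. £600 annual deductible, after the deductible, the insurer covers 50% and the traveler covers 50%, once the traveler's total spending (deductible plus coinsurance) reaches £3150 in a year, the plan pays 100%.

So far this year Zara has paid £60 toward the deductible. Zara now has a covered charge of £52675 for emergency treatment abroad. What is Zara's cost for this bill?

Deductible still to meet: £600 − £60 = £540.
That leaves £52675 − £540 = £52135 for coinsurance.
Traveler's 50% share of £52135 is £26067.50.
Traveler responsibility before any cap: £540 + £26067.50 = £26607.50.
Adding £26607.50 to the £60 already spent would give £26667.50, which exceeds the £3150 cap; the traveler pays just £3150 − £60 = £3090.

£3090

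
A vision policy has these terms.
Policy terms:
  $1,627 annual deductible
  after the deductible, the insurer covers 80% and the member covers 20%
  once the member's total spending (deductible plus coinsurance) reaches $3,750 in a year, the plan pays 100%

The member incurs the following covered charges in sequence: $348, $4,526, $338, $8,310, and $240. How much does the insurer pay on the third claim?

$270.40

Bill 1, $348: entire amount goes to the deductible. Member owes $348 (running OOP $348). Plan pays $348 − $348 = $0.
Bill 2, $4,526: $1,279 finishes the deductible; $3,247 goes to coinsurance; 20% of $3,247 = $649.40. Cost to member: $1,928.40. OOP to date $2,276.40. Plan pays $4,526 − $1,928.40 = $2,597.60.
Bill 3, $338: 20% coinsurance on $338 = $67.60. Member owes $67.60 (running OOP $2,344). Plan pays $338 − $67.60 = $270.40.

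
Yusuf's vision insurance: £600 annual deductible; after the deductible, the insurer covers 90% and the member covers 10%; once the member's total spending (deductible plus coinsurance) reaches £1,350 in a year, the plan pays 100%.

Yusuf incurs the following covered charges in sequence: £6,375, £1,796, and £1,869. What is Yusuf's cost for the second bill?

£172.50

Claim 1 (£6,375): £600 to deductible, leaving £5,775; coinsurance £5,775 × 10% = £577.50. Member owes £1,177.50 (running OOP £1,177.50).
Claim 2 (£1,796): deductible met; 10% of £1,796 = £179.60. That would push OOP to £1,357.10, over the £1,350 cap, so member pays £1,350 − £1,177.50 = £172.50.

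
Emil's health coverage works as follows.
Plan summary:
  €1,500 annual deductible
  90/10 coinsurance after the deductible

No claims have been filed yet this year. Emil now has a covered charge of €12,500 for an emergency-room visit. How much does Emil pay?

Deductible not yet touched, so the first €1,500 of the bill goes to the deductible.
The remaining €11,000 (= €12,500 − €1,500) moves to coinsurance.
Patient's 10% share of €11,000 is €1,100.
Patient responsibility: €1,500 + €1,100 = €2,600.

€2,600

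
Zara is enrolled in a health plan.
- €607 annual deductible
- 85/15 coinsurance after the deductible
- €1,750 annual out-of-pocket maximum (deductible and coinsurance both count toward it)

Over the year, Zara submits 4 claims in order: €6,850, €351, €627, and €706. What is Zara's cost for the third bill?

Claim 1 (€6,850): €607 finishes the deductible; €6,243 goes to coinsurance; coinsurance €6,243 × 15% = €936.45. Patient owes €1,543.45 (running OOP €1,543.45).
Claim 2 (€351): deductible already satisfied, so patient's share is 15% × €351 = €52.65. Cost to patient: €52.65. OOP to date €1,596.10.
Claim 3 (€627): deductible met; 15% of €627 = €94.05. Patient owes €94.05 (running OOP €1,690.15).

€94.05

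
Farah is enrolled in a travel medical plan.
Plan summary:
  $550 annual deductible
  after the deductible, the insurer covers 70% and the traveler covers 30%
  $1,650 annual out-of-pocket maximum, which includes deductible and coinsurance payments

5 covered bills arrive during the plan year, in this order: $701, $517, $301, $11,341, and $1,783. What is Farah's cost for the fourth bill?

$809.30

#1 ($701): $550 finishes the deductible; $151 goes to coinsurance; coinsurance $151 × 30% = $45.30. Traveler owes $595.30 (running OOP $595.30).
#2 ($517): deductible already satisfied, so traveler's share is 30% × $517 = $155.10. Cost to traveler: $155.10. OOP to date $750.40.
#3 ($301): deductible met; 30% of $301 = $90.30. Traveler pays $90.30; OOP now $840.70.
#4 ($11,341): deductible already satisfied, so traveler's share is 30% × $11,341 = $3,402.30. OOP would hit $4,243 > $1,650, so the cap limits the traveler to $1,650 − $840.70 = $809.30.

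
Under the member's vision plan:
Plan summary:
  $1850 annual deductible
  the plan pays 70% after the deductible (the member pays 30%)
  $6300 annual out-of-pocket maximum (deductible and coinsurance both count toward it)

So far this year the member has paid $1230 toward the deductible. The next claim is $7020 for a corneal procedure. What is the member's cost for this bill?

$2540

$1230 of the $1850 deductible is already met, leaving $620.
The remaining $6400 (= $7020 − $620) moves to coinsurance.
30% of $6400 = $1920 falls to the member.
Member responsibility before any cap: $620 + $1920 = $2540.
Cumulative spending $1230 + $2540 = $3770 stays under the $6300 maximum.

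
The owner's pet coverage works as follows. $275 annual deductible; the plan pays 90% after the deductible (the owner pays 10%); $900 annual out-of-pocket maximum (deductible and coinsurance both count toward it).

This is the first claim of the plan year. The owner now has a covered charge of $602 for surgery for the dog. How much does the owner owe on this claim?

The full $275 deductible is still open; $275 of this bill applies to it.
After the $275 deductible portion, $602 − $275 = $327 is subject to coinsurance.
Coinsurance: $327 × 10% = $32.70.
So the owner owes $275 + $32.70 = $307.70 before any cap.
Year-to-date out-of-pocket becomes $0 + $307.70 = $307.70, still under the $900 maximum, so no cap applies.

$307.70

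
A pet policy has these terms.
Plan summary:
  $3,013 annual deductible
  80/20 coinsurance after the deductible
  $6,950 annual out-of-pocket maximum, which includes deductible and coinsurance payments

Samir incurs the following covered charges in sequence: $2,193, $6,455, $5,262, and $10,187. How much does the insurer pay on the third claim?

$4,209.60

#1 ($2,193): fully absorbed by the deductible. Owner pays $2,193; OOP now $2,193. Insurer: $2,193 − $2,193 = $0.
#2 ($6,455): $820 finishes the deductible; $5,635 goes to coinsurance; owner's 20% is $1,127. Cost to owner: $1,947. OOP to date $4,140. Insurer: $6,455 − $1,947 = $4,508.
#3 ($5,262): deductible met; 20% of $5,262 = $1,052.40. Owner owes $1,052.40 (running OOP $5,192.40). Insurer: $5,262 − $1,052.40 = $4,209.60.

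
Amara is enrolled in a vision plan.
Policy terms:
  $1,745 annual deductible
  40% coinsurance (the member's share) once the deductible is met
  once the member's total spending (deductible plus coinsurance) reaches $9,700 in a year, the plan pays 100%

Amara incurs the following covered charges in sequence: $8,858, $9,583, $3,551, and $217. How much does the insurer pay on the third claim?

Claim 1 — $8,858: deductible takes $1,745, $7,113 remains; member's 40% is $2,845.20. Cost to member: $4,590.20. OOP to date $4,590.20. Insurer: $8,858 − $4,590.20 = $4,267.80.
Claim 2 — $9,583: deductible met; 40% of $9,583 = $3,833.20. Member pays $3,833.20; OOP now $8,423.40. Insurer: $9,583 − $3,833.20 = $5,749.80.
Claim 3 — $3,551: deductible already satisfied, so member's share is 40% × $3,551 = $1,420.40. That would push OOP to $9,843.80, over the $9,700 cap, so member pays $9,700 − $8,423.40 = $1,276.60. Plan pays $3,551 − $1,276.60 = $2,274.40.

$2,274.40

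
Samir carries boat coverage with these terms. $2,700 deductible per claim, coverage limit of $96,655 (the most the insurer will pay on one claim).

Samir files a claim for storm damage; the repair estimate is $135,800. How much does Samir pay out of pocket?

Less the $2,700 deductible: $135,800 − $2,700 = $133,100.
$133,100 exceeds the $96,655 limit, so the insurer pays the limit: $96,655.
Out of pocket: $135,800 − $96,655 = $39,145.

$39,145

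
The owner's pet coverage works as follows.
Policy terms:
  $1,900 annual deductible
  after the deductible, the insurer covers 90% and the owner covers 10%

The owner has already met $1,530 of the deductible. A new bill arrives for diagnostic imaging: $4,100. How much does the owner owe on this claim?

Deductible still to meet: $1,900 − $1,530 = $370.
After the $370 deductible portion, $4,100 − $370 = $3,730 is subject to coinsurance.
10% of $3,730 = $373 falls to the owner.
So the owner owes $370 + $373 = $743.

$743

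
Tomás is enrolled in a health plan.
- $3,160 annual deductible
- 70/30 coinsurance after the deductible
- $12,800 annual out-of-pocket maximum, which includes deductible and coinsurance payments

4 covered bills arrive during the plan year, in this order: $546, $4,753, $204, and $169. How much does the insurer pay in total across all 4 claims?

$1,758.40

Bill 1, $546: entire amount goes to the deductible. Patient owes $546 (running OOP $546). Insurer: $546 − $546 = $0.
Bill 2, $4,753: deductible takes $2,614, $2,139 remains; coinsurance $2,139 × 30% = $641.70. Cost to patient: $3,255.70. OOP to date $3,801.70. Insurer: $4,753 − $3,255.70 = $1,497.30.
Bill 3, $204: deductible already satisfied, so patient's share is 30% × $204 = $61.20. Patient owes $61.20 (running OOP $3,862.90). Plan pays $204 − $61.20 = $142.80.
Bill 4, $169: 30% coinsurance on $169 = $50.70. Cost to patient: $50.70. OOP to date $3,913.60. Plan pays $169 − $50.70 = $118.30.
Insurer total: $0 + $1,497.30 + $142.80 + $118.30 = $1,758.40.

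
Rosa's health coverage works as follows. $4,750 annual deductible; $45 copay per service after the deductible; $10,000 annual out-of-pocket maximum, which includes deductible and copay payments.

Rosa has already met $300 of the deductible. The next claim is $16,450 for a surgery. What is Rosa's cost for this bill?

$4,495

Deductible still to meet: $4,750 − $300 = $4,450.
The remaining $12,000 (= $16,450 − $4,450) moves to the copay.
Copay on this service: $45.
Patient responsibility before any cap: $4,450 + $45 = $4,495.
Cumulative spending $300 + $4,495 = $4,795 stays under the $10,000 maximum.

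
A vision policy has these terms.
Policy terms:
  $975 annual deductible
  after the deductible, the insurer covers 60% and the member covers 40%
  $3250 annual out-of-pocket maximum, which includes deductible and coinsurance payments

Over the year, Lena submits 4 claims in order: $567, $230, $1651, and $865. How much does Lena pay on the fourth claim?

Claim 1 ($567): all of it applies to the deductible. Member owes $567 (running OOP $567).
Claim 2 ($230): fully absorbed by the deductible. Member owes $230 (running OOP $797).
Claim 3 ($1651): $178 finishes the deductible; $1473 goes to coinsurance; coinsurance $1473 × 40% = $589.20. Member owes $767.20 (running OOP $1564.20).
Claim 4 ($865): 40% coinsurance on $865 = $346. Member owes $346 (running OOP $1910.20).

$346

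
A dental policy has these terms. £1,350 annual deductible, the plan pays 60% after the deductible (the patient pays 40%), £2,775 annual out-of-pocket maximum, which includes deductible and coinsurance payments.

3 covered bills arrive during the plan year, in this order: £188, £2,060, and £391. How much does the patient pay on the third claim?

£156.40

Bill 1, £188: all of it applies to the deductible. Patient pays £188; OOP now £188.
Bill 2, £2,060: £1,162 finishes the deductible; £898 goes to coinsurance; 40% of £898 = £359.20. Patient pays £1,521.20; OOP now £1,709.20.
Bill 3, £391: deductible already satisfied, so patient's share is 40% × £391 = £156.40. Patient pays £156.40; OOP now £1,865.60.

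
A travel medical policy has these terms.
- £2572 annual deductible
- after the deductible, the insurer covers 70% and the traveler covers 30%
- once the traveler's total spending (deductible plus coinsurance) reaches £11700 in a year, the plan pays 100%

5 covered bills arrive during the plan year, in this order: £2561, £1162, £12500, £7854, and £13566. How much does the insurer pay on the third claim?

£8750

Claim 1 (£2561): fully absorbed by the deductible. Traveler pays £2561; OOP now £2561. Insurer: £2561 − £2561 = £0.
Claim 2 (£1162): £11 finishes the deductible; £1151 goes to coinsurance; 30% of £1151 = £345.30. Traveler owes £356.30 (running OOP £2917.30). Plan pays £1162 − £356.30 = £805.70.
Claim 3 (£12500): 30% coinsurance on £12500 = £3750. Traveler pays £3750; OOP now £6667.30. Insurer: £12500 − £3750 = £8750.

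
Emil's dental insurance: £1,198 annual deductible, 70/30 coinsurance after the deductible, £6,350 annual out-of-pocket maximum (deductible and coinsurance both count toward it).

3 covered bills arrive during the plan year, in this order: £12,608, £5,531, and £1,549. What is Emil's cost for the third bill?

£69.70

Claim 1 (£12,608): £1,198 to deductible, leaving £11,410; 30% of £11,410 = £3,423. Patient pays £4,621; OOP now £4,621.
Claim 2 (£5,531): 30% coinsurance on £5,531 = £1,659.30. Patient owes £1,659.30 (running OOP £6,280.30).
Claim 3 (£1,549): 30% coinsurance on £1,549 = £464.70. OOP would hit £6,745 > £6,350, so the cap limits the patient to £6,350 − £6,280.30 = £69.70.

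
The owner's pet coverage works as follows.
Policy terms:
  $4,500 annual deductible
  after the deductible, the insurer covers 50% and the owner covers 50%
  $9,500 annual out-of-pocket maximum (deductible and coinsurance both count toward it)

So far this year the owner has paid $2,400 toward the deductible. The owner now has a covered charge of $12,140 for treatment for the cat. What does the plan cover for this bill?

$5,040

Deductible still to meet: $4,500 − $2,400 = $2,100.
That leaves $12,140 − $2,100 = $10,040 for coinsurance.
50% of $10,040 = $5,020 falls to the owner.
That puts the owner's cost at $2,100 + $5,020 = $7,120 before any cap.
That would bring total out-of-pocket to $9,520, past the $9,500 cap. The owner is capped at $9,500 − $2,400 = $7,100 on this claim.
The plan picks up $12,140 − $7,100 = $5,040.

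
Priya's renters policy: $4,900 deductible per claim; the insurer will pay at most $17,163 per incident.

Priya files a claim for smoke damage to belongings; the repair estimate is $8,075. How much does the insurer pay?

$3,175

Subtract the deductible: $8,075 − $4,900 = $3,175.
$3,175 is within the $17,163 limit, so the insurer pays $3,175.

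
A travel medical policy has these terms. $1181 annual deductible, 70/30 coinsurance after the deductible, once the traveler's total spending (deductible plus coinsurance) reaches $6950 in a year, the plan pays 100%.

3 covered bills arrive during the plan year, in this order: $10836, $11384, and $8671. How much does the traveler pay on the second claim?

Bill 1, $10836: $1181 finishes the deductible; $9655 goes to coinsurance; 30% of $9655 = $2896.50. Traveler pays $4077.50; OOP now $4077.50.
Bill 2, $11384: 30% coinsurance on $11384 = $3415.20. Adding that to $4077.50 gives $7492.70, past the $6950 cap; traveler pays only $6950 − $4077.50 = $2872.50.

$2872.50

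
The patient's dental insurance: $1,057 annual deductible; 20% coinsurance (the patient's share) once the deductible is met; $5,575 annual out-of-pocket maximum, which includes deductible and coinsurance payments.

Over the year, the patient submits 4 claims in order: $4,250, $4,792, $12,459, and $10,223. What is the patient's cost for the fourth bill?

$429.20

Claim 1 — $4,250: $1,057 to deductible, leaving $3,193; 20% of $3,193 = $638.60. Patient pays $1,695.60; OOP now $1,695.60.
Claim 2 — $4,792: deductible already satisfied, so patient's share is 20% × $4,792 = $958.40. Cost to patient: $958.40. OOP to date $2,654.
Claim 3 — $12,459: deductible met; 20% of $12,459 = $2,491.80. Cost to patient: $2,491.80. OOP to date $5,145.80.
Claim 4 — $10,223: deductible already satisfied, so patient's share is 20% × $10,223 = $2,044.60. OOP would hit $7,190.40 > $5,575, so the cap limits the patient to $5,575 − $5,145.80 = $429.20.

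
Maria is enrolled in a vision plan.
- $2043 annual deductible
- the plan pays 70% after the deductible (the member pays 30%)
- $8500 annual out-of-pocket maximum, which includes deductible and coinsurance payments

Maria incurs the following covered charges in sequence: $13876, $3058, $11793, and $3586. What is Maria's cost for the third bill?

Claim 1 ($13876): $2043 finishes the deductible; $11833 goes to coinsurance; member's 30% is $3549.90. Member pays $5592.90; OOP now $5592.90.
Claim 2 ($3058): 30% coinsurance on $3058 = $917.40. Cost to member: $917.40. OOP to date $6510.30.
Claim 3 ($11793): 30% coinsurance on $11793 = $3537.90. Adding that to $6510.30 gives $10048.20, past the $8500 cap; member pays only $8500 − $6510.30 = $1989.70.

$1989.70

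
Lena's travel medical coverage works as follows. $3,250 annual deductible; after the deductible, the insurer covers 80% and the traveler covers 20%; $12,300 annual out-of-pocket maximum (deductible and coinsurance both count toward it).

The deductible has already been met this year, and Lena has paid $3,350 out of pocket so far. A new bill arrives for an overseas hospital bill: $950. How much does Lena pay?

$190

With the deductible met, the entire $950 is subject to coinsurance.
Traveler's 20% share of $950 is $190.
Total out-of-pocket so far would be $3,350 + $190 = $3,540, below the $12,300 cap — no reduction.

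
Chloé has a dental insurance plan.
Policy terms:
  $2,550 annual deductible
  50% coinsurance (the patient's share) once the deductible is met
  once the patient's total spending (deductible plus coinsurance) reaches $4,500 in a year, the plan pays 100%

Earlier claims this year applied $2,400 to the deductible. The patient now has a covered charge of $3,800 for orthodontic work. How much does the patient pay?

$1,975

$2,400 of the $2,550 deductible is already met, leaving $150.
After the $150 deductible portion, $3,800 − $150 = $3,650 is subject to coinsurance.
Coinsurance: $3,650 × 50% = $1,825.
That puts the patient's cost at $150 + $1,825 = $1,975 before any cap.
Year-to-date out-of-pocket becomes $2,400 + $1,975 = $4,375, still under the $4,500 maximum, so no cap applies.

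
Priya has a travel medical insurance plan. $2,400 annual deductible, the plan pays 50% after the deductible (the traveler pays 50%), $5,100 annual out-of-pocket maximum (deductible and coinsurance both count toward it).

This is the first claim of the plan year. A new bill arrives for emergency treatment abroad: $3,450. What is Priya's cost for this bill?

The full $2,400 deductible is still open; $2,400 of this bill applies to it.
After the $2,400 deductible portion, $3,450 − $2,400 = $1,050 is subject to coinsurance.
Traveler's 50% share of $1,050 is $525.
Traveler responsibility before any cap: $2,400 + $525 = $2,925.
Year-to-date out-of-pocket becomes $0 + $2,925 = $2,925, still under the $5,100 maximum, so no cap applies.

$2,925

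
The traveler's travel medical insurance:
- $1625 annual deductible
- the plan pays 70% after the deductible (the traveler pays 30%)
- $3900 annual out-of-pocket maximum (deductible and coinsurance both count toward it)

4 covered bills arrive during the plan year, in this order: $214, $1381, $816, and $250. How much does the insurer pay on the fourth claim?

Claim 1 ($214): all of it applies to the deductible. Traveler owes $214 (running OOP $214). Plan pays $214 − $214 = $0.
Claim 2 ($1381): all of it applies to the deductible. Traveler owes $1381 (running OOP $1595). Plan pays $1381 − $1381 = $0.
Claim 3 ($816): deductible takes $30, $786 remains; coinsurance $786 × 30% = $235.80. Traveler owes $265.80 (running OOP $1860.80). Plan pays $816 − $265.80 = $550.20.
Claim 4 ($250): 30% coinsurance on $250 = $75. Cost to traveler: $75. OOP to date $1935.80. Insurer: $250 − $75 = $175.

$175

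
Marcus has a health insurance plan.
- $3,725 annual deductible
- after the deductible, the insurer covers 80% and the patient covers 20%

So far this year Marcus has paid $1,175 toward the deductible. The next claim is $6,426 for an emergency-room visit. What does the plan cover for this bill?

$1,175 of the $3,725 deductible is already met, leaving $2,550.
After the $2,550 deductible portion, $6,426 − $2,550 = $3,876 is subject to coinsurance.
Patient's 20% share of $3,876 is $775.20.
Patient responsibility: $2,550 + $775.20 = $3,325.20.
Insurer pays the balance: $6,426 − $3,325.20 = $3,100.80.

$3,100.80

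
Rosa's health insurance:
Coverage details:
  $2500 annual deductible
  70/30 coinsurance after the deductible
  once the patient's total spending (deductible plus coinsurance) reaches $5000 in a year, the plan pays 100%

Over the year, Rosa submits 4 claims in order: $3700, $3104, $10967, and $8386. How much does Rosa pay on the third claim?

Claim 1 — $3700: deductible takes $2500, $1200 remains; coinsurance $1200 × 30% = $360. Patient pays $2860; OOP now $2860.
Claim 2 — $3104: deductible already satisfied, so patient's share is 30% × $3104 = $931.20. Patient pays $931.20; OOP now $3791.20.
Claim 3 — $10967: deductible already satisfied, so patient's share is 30% × $10967 = $3290.10. OOP would hit $7081.30 > $5000, so the cap limits the patient to $5000 − $3791.20 = $1208.80.

$1208.80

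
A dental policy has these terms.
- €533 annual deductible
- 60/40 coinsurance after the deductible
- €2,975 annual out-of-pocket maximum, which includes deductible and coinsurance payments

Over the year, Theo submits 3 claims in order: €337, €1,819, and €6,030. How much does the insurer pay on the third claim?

€4,237.20

Claim 1 (€337): entire amount goes to the deductible. Cost to patient: €337. OOP to date €337. Insurer: €337 − €337 = €0.
Claim 2 (€1,819): €196 to deductible, leaving €1,623; coinsurance €1,623 × 40% = €649.20. Patient owes €845.20 (running OOP €1,182.20). Insurer: €1,819 − €845.20 = €973.80.
Claim 3 (€6,030): deductible met; 40% of €6,030 = €2,412. Adding that to €1,182.20 gives €3,594.20, past the €2,975 cap; patient pays only €2,975 − €1,182.20 = €1,792.80. Plan pays €6,030 − €1,792.80 = €4,237.20.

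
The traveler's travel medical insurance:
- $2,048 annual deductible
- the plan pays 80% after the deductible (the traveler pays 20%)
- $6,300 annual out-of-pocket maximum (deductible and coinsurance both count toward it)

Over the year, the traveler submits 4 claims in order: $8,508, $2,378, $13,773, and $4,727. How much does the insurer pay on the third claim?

$11,288.60

Bill 1, $8,508: $2,048 finishes the deductible; $6,460 goes to coinsurance; 20% of $6,460 = $1,292. Cost to traveler: $3,340. OOP to date $3,340. Insurer: $8,508 − $3,340 = $5,168.
Bill 2, $2,378: deductible met; 20% of $2,378 = $475.60. Traveler owes $475.60 (running OOP $3,815.60). Plan pays $2,378 − $475.60 = $1,902.40.
Bill 3, $13,773: deductible already satisfied, so traveler's share is 20% × $13,773 = $2,754.60. OOP would hit $6,570.20 > $6,300, so the cap limits the traveler to $6,300 − $3,815.60 = $2,484.40. Insurer: $13,773 − $2,484.40 = $11,288.60.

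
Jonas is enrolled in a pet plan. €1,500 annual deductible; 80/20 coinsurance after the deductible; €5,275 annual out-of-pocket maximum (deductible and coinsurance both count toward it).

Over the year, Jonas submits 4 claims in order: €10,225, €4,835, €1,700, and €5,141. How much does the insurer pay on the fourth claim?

Claim 1 — €10,225: €1,500 finishes the deductible; €8,725 goes to coinsurance; owner's 20% is €1,745. Owner pays €3,245; OOP now €3,245. Plan pays €10,225 − €3,245 = €6,980.
Claim 2 — €4,835: 20% coinsurance on €4,835 = €967. Owner owes €967 (running OOP €4,212). Insurer: €4,835 − €967 = €3,868.
Claim 3 — €1,700: 20% coinsurance on €1,700 = €340. Owner owes €340 (running OOP €4,552). Insurer: €1,700 − €340 = €1,360.
Claim 4 — €5,141: 20% coinsurance on €5,141 = €1,028.20. That would push OOP to €5,580.20, over the €5,275 cap, so owner pays €5,275 − €4,552 = €723. Plan pays €5,141 − €723 = €4,418.

€4,418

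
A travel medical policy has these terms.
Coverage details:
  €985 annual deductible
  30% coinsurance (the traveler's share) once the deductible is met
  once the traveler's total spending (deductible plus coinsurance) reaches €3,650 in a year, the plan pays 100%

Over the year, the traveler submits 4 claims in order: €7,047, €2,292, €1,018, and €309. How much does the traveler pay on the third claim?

Claim 1 (€7,047): €985 to deductible, leaving €6,062; traveler's 30% is €1,818.60. Cost to traveler: €2,803.60. OOP to date €2,803.60.
Claim 2 (€2,292): 30% coinsurance on €2,292 = €687.60. Traveler pays €687.60; OOP now €3,491.20.
Claim 3 (€1,018): 30% coinsurance on €1,018 = €305.40. Adding that to €3,491.20 gives €3,796.60, past the €3,650 cap; traveler pays only €3,650 − €3,491.20 = €158.80.

€158.80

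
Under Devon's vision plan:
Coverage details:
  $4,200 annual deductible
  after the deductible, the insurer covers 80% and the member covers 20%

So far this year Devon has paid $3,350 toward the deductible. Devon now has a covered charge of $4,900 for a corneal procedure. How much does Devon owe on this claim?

$1,660

Deductible still to meet: $4,200 − $3,350 = $850.
The remaining $4,050 (= $4,900 − $850) moves to coinsurance.
20% of $4,050 = $810 falls to the member.
That puts the member's cost at $850 + $810 = $1,660.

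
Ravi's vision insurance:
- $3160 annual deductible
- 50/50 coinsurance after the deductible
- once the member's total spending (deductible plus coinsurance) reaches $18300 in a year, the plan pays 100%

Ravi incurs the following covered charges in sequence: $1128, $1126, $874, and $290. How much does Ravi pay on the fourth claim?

Claim 1 — $1128: entire amount goes to the deductible. Member owes $1128 (running OOP $1128).
Claim 2 — $1126: all of it applies to the deductible. Member owes $1126 (running OOP $2254).
Claim 3 — $874: fully absorbed by the deductible. Member owes $874 (running OOP $3128).
Claim 4 — $290: $32 to deductible, leaving $258; member's 50% is $129. Member pays $161; OOP now $3289.

$161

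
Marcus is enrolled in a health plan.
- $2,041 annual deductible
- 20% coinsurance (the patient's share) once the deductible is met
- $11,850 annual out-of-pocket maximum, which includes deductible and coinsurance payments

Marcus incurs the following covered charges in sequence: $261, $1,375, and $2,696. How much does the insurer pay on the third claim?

$1,832.80

Claim 1 — $261: all of it applies to the deductible. Cost to patient: $261. OOP to date $261. Plan pays $261 − $261 = $0.
Claim 2 — $1,375: all of it applies to the deductible. Patient pays $1,375; OOP now $1,636. Plan pays $1,375 − $1,375 = $0.
Claim 3 — $2,696: $405 to deductible, leaving $2,291; coinsurance $2,291 × 20% = $458.20. Patient owes $863.20 (running OOP $2,499.20). Insurer: $2,696 − $863.20 = $1,832.80.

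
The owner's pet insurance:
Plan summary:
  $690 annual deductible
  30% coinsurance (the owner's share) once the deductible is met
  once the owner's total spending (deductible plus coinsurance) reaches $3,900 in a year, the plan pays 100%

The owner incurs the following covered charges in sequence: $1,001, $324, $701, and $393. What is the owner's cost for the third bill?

Claim 1 — $1,001: $690 to deductible, leaving $311; owner's 30% is $93.30. Owner owes $783.30 (running OOP $783.30).
Claim 2 — $324: deductible met; 30% of $324 = $97.20. Owner owes $97.20 (running OOP $880.50).
Claim 3 — $701: 30% coinsurance on $701 = $210.30. Owner pays $210.30; OOP now $1,090.80.

$210.30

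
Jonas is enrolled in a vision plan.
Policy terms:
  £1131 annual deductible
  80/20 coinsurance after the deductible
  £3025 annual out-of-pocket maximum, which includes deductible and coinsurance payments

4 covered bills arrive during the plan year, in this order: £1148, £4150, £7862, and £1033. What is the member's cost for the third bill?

Bill 1, £1148: deductible takes £1131, £17 remains; 20% of £17 = £3.40. Cost to member: £1134.40. OOP to date £1134.40.
Bill 2, £4150: deductible already satisfied, so member's share is 20% × £4150 = £830. Member pays £830; OOP now £1964.40.
Bill 3, £7862: deductible met; 20% of £7862 = £1572.40. OOP would hit £3536.80 > £3025, so the cap limits the member to £3025 − £1964.40 = £1060.60.

£1060.60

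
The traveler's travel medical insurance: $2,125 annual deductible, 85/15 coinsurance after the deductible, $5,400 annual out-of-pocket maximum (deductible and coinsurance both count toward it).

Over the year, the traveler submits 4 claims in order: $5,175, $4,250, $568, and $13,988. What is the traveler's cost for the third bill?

Bill 1, $5,175: $2,125 to deductible, leaving $3,050; 15% of $3,050 = $457.50. Traveler pays $2,582.50; OOP now $2,582.50.
Bill 2, $4,250: 15% coinsurance on $4,250 = $637.50. Cost to traveler: $637.50. OOP to date $3,220.
Bill 3, $568: deductible met; 15% of $568 = $85.20. Cost to traveler: $85.20. OOP to date $3,305.20.

$85.20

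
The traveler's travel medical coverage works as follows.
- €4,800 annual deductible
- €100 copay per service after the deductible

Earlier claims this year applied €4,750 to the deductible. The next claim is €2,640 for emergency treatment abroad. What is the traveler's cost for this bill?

€150

Remaining deductible: €4,800 − €4,750 = €50.
That leaves €2,640 − €50 = €2,590 for the copay.
Copay on this service: €100.
That puts the traveler's cost at €50 + €100 = €150.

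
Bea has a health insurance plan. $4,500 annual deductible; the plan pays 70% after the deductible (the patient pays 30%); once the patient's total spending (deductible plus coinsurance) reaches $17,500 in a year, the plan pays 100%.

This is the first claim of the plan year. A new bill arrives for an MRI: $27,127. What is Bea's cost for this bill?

Deductible not yet touched, so the first $4,500 of the bill goes to the deductible.
That leaves $27,127 − $4,500 = $22,627 for coinsurance.
30% of $22,627 = $6,788.10 falls to the patient.
Patient responsibility before any cap: $4,500 + $6,788.10 = $11,288.10.
Cumulative spending $0 + $11,288.10 = $11,288.10 stays under the $17,500 maximum.

$11,288.10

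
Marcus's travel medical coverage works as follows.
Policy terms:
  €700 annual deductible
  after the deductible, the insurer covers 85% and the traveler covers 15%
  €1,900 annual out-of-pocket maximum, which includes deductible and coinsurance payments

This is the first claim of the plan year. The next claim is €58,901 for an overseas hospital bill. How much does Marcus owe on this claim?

The full €700 deductible is still open; €700 of this bill applies to it.
That leaves €58,901 − €700 = €58,201 for coinsurance.
15% of €58,201 = €8,730.15 falls to the traveler.
Traveler responsibility before any cap: €700 + €8,730.15 = €9,430.15.
Year-to-date out-of-pocket would reach €0 + €9,430.15 = €9,430.15, above the €1,900 maximum, so the traveler pays only €1,900 − €0 = €1,900.

€1,900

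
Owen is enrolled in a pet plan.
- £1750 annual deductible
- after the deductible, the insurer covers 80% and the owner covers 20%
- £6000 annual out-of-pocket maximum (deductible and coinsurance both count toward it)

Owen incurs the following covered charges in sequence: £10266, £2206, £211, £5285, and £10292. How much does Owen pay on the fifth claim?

Bill 1, £10266: deductible takes £1750, £8516 remains; owner's 20% is £1703.20. Owner pays £3453.20; OOP now £3453.20.
Bill 2, £2206: 20% coinsurance on £2206 = £441.20. Cost to owner: £441.20. OOP to date £3894.40.
Bill 3, £211: deductible already satisfied, so owner's share is 20% × £211 = £42.20. Owner pays £42.20; OOP now £3936.60.
Bill 4, £5285: deductible met; 20% of £5285 = £1057. Cost to owner: £1057. OOP to date £4993.60.
Bill 5, £10292: 20% coinsurance on £10292 = £2058.40. Adding that to £4993.60 gives £7052, past the £6000 cap; owner pays only £6000 − £4993.60 = £1006.40.

£1006.40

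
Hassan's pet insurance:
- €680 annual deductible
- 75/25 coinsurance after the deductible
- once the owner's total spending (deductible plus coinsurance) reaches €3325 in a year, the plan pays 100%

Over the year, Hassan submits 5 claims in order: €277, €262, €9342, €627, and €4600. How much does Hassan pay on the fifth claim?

€188

Claim 1 — €277: entire amount goes to the deductible. Cost to owner: €277. OOP to date €277.
Claim 2 — €262: entire amount goes to the deductible. Owner pays €262; OOP now €539.
Claim 3 — €9342: deductible takes €141, €9201 remains; owner's 25% is €2300.25. Cost to owner: €2441.25. OOP to date €2980.25.
Claim 4 — €627: deductible already satisfied, so owner's share is 25% × €627 = €156.75. Owner pays €156.75; OOP now €3137.
Claim 5 — €4600: deductible met; 25% of €4600 = €1150. Adding that to €3137 gives €4287, past the €3325 cap; owner pays only €3325 − €3137 = €188.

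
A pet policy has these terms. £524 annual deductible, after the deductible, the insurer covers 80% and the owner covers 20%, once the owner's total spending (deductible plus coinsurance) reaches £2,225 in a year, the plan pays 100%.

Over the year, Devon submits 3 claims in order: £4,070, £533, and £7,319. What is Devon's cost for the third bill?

£885.20

Claim 1 (£4,070): deductible takes £524, £3,546 remains; 20% of £3,546 = £709.20. Cost to owner: £1,233.20. OOP to date £1,233.20.
Claim 2 (£533): deductible met; 20% of £533 = £106.60. Owner pays £106.60; OOP now £1,339.80.
Claim 3 (£7,319): deductible already satisfied, so owner's share is 20% × £7,319 = £1,463.80. OOP would hit £2,803.60 > £2,225, so the cap limits the owner to £2,225 − £1,339.80 = £885.20.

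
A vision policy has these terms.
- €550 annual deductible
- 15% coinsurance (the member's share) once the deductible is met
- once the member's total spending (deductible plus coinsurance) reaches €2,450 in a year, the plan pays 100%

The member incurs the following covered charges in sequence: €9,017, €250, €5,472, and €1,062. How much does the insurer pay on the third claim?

Bill 1, €9,017: deductible takes €550, €8,467 remains; 15% of €8,467 = €1,270.05. Cost to member: €1,820.05. OOP to date €1,820.05. Insurer: €9,017 − €1,820.05 = €7,196.95.
Bill 2, €250: 15% coinsurance on €250 = €37.50. Member pays €37.50; OOP now €1,857.55. Plan pays €250 − €37.50 = €212.50.
Bill 3, €5,472: 15% coinsurance on €5,472 = €820.80. Adding that to €1,857.55 gives €2,678.35, past the €2,450 cap; member pays only €2,450 − €1,857.55 = €592.45. Insurer: €5,472 − €592.45 = €4,879.55.

€4,879.55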